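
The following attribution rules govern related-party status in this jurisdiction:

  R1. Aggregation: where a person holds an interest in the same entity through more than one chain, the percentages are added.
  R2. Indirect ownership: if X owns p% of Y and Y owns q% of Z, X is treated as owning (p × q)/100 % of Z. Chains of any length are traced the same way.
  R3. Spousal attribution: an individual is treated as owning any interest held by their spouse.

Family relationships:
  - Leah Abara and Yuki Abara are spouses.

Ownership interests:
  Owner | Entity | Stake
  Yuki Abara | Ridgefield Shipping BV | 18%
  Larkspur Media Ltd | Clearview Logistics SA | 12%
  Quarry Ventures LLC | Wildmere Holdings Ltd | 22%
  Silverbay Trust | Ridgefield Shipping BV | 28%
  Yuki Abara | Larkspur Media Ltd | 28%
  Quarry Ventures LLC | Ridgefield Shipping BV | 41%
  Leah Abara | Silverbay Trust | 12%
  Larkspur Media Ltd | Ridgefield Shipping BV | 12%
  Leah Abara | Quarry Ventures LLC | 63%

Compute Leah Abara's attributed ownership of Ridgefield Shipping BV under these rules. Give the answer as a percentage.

By spousal attribution (R3), Leah Abara is treated as owning Yuki Abara's 28% interest in Larkspur Media Ltd.
By spousal attribution (R3), Leah Abara is treated as owning Yuki Abara's 18% interest in Ridgefield Shipping BV.
Chain via Silverbay Trust (R2): 12% × 28% = 3.36% of Ridgefield Shipping BV.
Chain via Quarry Ventures LLC (R2): 63% × 41% = 25.83% of Ridgefield Shipping BV.
Chain via Larkspur Media Ltd (R2): 28% × 12% = 3.36% of Ridgefield Shipping BV.
Direct interest in Ridgefield Shipping BV: 18%.
Aggregating (R1): 3.36% + 25.83% + 3.36% + 18% = 50.55%.

50.55%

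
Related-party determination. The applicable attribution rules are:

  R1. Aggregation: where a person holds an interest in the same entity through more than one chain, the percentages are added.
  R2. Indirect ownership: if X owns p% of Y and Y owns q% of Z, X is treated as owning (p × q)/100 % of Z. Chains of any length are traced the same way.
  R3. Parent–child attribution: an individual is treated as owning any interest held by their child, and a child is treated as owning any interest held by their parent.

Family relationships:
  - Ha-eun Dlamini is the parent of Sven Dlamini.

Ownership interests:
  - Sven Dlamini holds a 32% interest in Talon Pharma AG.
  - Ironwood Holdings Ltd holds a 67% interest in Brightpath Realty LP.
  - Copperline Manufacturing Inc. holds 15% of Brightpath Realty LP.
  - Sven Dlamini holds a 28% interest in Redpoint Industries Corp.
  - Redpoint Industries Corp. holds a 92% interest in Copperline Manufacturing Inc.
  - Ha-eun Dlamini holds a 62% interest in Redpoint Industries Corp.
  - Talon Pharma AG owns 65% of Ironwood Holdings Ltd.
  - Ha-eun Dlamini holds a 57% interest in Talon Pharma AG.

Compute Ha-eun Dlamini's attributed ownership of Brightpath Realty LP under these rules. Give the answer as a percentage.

By parent–child attribution (R3), Ha-eun Dlamini is treated as also owning Sven Dlamini's interest in Talon Pharma AG, giving 57% + 32% = 89%.
By parent–child attribution (R3), Ha-eun Dlamini is treated as also owning Sven Dlamini's interest in Redpoint Industries Corp, giving 62% + 28% = 90%.
Chain via Talon Pharma AG → Ironwood Holdings Ltd (R2): 89% × 65% × 67% = 38.7595% of Brightpath Realty LP.
Chain via Redpoint Industries Corp. → Copperline Manufacturing Inc. (R2): 90% × 92% × 15% = 12.42% of Brightpath Realty LP.
Aggregating (R1): 38.7595% + 12.42% = 51.1795%.

51.1795%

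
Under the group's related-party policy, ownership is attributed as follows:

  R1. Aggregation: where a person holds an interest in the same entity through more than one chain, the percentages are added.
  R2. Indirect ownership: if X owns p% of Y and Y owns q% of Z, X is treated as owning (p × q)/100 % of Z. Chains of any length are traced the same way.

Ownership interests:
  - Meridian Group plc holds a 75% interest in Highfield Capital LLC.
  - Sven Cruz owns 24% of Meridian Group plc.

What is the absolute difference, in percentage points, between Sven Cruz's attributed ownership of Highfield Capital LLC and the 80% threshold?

62

Chain via Meridian Group plc (R2): 24% × 75% = 18% of Highfield Capital LLC.
18% falls short of the 80% threshold by 62 percentage points.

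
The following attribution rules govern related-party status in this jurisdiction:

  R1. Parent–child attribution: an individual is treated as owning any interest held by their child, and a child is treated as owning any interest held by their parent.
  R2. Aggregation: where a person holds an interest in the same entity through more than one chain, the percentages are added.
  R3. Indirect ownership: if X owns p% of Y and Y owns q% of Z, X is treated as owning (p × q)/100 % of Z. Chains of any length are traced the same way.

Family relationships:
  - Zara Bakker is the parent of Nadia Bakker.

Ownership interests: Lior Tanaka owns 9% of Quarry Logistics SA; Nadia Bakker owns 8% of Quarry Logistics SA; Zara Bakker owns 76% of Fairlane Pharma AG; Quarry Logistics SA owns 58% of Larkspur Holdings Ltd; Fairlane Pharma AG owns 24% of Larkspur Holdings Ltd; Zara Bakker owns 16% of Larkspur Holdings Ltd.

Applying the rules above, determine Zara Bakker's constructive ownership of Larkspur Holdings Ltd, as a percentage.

38.88%

By parent–child attribution (R1), Zara Bakker is treated as owning Nadia Bakker's 8% interest in Quarry Logistics SA.
Chain via Fairlane Pharma AG (R3): 76% × 24% = 18.24% of Larkspur Holdings Ltd.
Direct interest in Larkspur Holdings Ltd: 16%.
Chain via Quarry Logistics SA (R3): 8% × 58% = 4.64% of Larkspur Holdings Ltd.
Aggregating (R2): 18.24% + 16% + 4.64% = 38.88%.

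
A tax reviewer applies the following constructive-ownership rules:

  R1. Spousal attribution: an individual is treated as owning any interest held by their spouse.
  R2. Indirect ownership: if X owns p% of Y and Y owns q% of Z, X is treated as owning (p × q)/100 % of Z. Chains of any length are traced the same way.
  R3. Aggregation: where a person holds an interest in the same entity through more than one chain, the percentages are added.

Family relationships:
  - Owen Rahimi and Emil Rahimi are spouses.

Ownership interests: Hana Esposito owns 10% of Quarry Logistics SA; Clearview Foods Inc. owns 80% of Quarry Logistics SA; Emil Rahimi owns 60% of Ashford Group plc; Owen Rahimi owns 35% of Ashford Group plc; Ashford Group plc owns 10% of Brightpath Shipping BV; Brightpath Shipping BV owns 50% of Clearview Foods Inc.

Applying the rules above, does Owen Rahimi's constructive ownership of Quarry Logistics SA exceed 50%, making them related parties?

By spousal attribution (R1), Owen Rahimi is treated as also owning Emil Rahimi's interest in Ashford Group plc, giving 35% + 60% = 95%.
Chain via Ashford Group plc → Brightpath Shipping BV → Clearview Foods Inc. (R2): 95% × 10% × 50% × 80% = 3.8% of Quarry Logistics SA.
3.8% does not exceed the 50% threshold, so Owen is not a related party to Quarry Logistics SA.

No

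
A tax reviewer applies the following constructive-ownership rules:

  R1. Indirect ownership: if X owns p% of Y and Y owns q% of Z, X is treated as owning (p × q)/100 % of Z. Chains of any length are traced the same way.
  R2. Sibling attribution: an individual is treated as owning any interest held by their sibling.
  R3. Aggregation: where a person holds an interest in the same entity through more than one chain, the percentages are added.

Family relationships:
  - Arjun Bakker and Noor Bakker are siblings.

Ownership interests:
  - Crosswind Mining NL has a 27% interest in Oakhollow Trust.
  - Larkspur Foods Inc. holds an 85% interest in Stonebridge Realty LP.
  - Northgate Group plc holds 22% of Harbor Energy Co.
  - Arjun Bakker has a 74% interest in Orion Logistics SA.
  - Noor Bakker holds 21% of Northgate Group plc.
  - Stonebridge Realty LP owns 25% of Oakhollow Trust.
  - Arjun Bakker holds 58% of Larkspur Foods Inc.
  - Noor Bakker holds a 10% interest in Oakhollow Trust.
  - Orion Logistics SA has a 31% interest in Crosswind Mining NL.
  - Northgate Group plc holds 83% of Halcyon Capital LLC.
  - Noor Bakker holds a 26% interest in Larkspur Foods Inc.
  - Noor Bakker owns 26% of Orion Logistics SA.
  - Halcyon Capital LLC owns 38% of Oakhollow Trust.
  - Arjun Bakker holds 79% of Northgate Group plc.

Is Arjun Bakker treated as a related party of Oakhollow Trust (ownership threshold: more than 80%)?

No

By sibling attribution (R2), Arjun Bakker is treated as also owning Noor Bakker's interest in Orion Logistics SA, giving 74% + 26% = 100%.
By sibling attribution (R2), Arjun Bakker is treated as also owning Noor Bakker's interest in Northgate Group plc, giving 79% + 21% = 100%.
By sibling attribution (R2), Arjun Bakker is treated as also owning Noor Bakker's interest in Larkspur Foods Inc, giving 58% + 26% = 84%.
By sibling attribution (R2), Arjun Bakker is treated as owning Noor Bakker's 10% interest in Oakhollow Trust.
Chain via Orion Logistics SA → Crosswind Mining NL (R1): 100% × 31% × 27% = 8.37% of Oakhollow Trust.
Chain via Northgate Group plc → Halcyon Capital LLC (R1): 100% × 83% × 38% = 31.54% of Oakhollow Trust.
Chain via Larkspur Foods Inc. → Stonebridge Realty LP (R1): 84% × 85% × 25% = 17.85% of Oakhollow Trust.
Direct interest in Oakhollow Trust: 10%.
Aggregating (R3): 8.37% + 31.54% + 17.85% + 10% = 67.76%.
67.76% does not exceed the 80% threshold, so Arjun is not a related party to Oakhollow Trust.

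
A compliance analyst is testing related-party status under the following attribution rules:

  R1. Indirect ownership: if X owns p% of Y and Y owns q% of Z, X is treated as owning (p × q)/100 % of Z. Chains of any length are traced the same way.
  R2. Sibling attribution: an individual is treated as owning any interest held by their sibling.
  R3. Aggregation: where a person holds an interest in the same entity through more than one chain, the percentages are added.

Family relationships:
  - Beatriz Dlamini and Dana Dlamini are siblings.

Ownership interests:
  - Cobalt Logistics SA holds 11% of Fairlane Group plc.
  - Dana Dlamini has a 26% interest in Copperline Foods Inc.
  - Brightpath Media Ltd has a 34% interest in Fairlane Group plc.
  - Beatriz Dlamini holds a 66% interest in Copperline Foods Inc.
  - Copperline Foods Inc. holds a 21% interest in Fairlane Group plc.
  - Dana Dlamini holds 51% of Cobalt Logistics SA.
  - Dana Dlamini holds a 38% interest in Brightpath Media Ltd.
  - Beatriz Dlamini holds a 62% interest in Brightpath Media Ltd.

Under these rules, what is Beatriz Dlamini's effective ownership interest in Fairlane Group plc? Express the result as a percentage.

58.93%

By sibling attribution (R2), Beatriz Dlamini is treated as also owning Dana Dlamini's interest in Copperline Foods Inc, giving 66% + 26% = 92%.
By sibling attribution (R2), Beatriz Dlamini is treated as also owning Dana Dlamini's interest in Brightpath Media Ltd, giving 62% + 38% = 100%.
By sibling attribution (R2), Beatriz Dlamini is treated as owning Dana Dlamini's 51% interest in Cobalt Logistics SA.
Chain via Copperline Foods Inc. (R1): 92% × 21% = 19.32% of Fairlane Group plc.
Chain via Brightpath Media Ltd (R1): 100% × 34% = 34% of Fairlane Group plc.
Chain via Cobalt Logistics SA (R1): 51% × 11% = 5.61% of Fairlane Group plc.
Aggregating (R3): 19.32% + 34% + 5.61% = 58.93%.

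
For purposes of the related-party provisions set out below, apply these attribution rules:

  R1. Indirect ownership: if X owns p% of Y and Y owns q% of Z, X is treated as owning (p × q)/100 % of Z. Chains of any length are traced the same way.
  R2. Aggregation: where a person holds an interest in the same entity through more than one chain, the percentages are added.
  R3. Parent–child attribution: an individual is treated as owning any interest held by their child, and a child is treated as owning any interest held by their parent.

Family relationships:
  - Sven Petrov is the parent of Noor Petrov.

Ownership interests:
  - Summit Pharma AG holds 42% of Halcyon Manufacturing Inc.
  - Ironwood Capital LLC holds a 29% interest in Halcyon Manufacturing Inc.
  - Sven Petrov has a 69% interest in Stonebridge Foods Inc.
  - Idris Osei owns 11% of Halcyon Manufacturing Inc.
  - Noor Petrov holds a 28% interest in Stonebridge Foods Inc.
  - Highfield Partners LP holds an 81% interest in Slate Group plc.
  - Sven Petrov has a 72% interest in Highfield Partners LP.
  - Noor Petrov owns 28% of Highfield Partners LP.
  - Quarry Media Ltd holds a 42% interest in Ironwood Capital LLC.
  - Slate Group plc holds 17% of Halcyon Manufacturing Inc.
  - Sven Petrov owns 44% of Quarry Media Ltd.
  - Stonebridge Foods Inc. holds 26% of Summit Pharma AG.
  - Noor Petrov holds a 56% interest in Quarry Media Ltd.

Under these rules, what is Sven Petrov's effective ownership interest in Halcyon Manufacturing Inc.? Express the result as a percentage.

By parent–child attribution (R3), Sven Petrov is treated as also owning Noor Petrov's interest in Quarry Media Ltd, giving 44% + 56% = 100%.
By parent–child attribution (R3), Sven Petrov is treated as also owning Noor Petrov's interest in Stonebridge Foods Inc, giving 69% + 28% = 97%.
By parent–child attribution (R3), Sven Petrov is treated as also owning Noor Petrov's interest in Highfield Partners LP, giving 72% + 28% = 100%.
Chain via Quarry Media Ltd → Ironwood Capital LLC (R1): 100% × 42% × 29% = 12.18% of Halcyon Manufacturing Inc.
Chain via Stonebridge Foods Inc. → Summit Pharma AG (R1): 97% × 26% × 42% = 10.5924% of Halcyon Manufacturing Inc.
Chain via Highfield Partners LP → Slate Group plc (R1): 100% × 81% × 17% = 13.77% of Halcyon Manufacturing Inc.
Aggregating (R2): 12.18% + 10.5924% + 13.77% = 36.5424%.

36.5424%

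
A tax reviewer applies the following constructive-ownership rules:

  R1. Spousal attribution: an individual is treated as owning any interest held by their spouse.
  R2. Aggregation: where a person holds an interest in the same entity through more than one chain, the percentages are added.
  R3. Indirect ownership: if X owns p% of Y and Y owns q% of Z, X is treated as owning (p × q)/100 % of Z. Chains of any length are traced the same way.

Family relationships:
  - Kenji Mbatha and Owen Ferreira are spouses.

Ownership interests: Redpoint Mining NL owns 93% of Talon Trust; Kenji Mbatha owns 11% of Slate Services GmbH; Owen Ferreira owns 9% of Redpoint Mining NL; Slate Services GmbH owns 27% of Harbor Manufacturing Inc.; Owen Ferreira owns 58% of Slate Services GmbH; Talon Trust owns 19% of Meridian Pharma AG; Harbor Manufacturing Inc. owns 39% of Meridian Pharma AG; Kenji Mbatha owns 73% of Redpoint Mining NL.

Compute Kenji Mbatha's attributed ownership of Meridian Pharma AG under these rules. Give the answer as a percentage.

By spousal attribution (R1), Kenji Mbatha is treated as also owning Owen Ferreira's interest in Redpoint Mining NL, giving 73% + 9% = 82%.
By spousal attribution (R1), Kenji Mbatha is treated as also owning Owen Ferreira's interest in Slate Services GmbH, giving 11% + 58% = 69%.
Chain via Redpoint Mining NL → Talon Trust (R3): 82% × 93% × 19% = 14.4894% of Meridian Pharma AG.
Chain via Slate Services GmbH → Harbor Manufacturing Inc. (R3): 69% × 27% × 39% = 7.2657% of Meridian Pharma AG.
Aggregating (R2): 14.4894% + 7.2657% = 21.7551%.

21.7551%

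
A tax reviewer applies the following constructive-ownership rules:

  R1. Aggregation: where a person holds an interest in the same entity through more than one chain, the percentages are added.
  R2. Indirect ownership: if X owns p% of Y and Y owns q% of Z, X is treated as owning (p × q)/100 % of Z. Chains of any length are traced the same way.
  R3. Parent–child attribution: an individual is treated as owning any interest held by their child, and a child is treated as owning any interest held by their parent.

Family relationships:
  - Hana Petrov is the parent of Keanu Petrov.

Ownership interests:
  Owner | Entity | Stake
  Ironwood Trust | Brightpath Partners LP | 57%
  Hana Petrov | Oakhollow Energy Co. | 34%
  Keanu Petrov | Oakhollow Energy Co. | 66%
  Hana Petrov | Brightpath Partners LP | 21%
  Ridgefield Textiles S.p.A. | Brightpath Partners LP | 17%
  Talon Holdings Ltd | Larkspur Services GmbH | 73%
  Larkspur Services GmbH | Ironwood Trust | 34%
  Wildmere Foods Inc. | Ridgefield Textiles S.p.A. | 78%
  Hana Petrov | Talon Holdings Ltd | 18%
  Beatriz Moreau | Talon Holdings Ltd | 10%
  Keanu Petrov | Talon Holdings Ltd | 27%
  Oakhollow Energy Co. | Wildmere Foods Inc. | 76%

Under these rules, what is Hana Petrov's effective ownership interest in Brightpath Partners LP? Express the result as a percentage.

37.44393%

By parent–child attribution (R3), Hana Petrov is treated as also owning Keanu Petrov's interest in Oakhollow Energy Co, giving 34% + 66% = 100%.
By parent–child attribution (R3), Hana Petrov is treated as also owning Keanu Petrov's interest in Talon Holdings Ltd, giving 18% + 27% = 45%.
Chain via Oakhollow Energy Co. → Wildmere Foods Inc. → Ridgefield Textiles S.p.A. (R2): 100% × 76% × 78% × 17% = 10.0776% of Brightpath Partners LP.
Chain via Talon Holdings Ltd → Larkspur Services GmbH → Ironwood Trust (R2): 45% × 73% × 34% × 57% = 6.36633% of Brightpath Partners LP.
Direct interest in Brightpath Partners LP: 21%.
Aggregating (R1): 10.0776% + 6.36633% + 21% = 37.44393%.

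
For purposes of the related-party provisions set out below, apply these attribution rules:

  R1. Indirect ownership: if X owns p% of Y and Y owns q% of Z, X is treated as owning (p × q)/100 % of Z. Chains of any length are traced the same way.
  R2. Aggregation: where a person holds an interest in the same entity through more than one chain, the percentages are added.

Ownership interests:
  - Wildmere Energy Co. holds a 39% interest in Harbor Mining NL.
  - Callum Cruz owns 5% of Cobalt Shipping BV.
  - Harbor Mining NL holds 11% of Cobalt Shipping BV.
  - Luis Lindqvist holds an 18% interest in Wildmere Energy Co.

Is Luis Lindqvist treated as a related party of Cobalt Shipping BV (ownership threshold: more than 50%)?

No

Chain via Wildmere Energy Co. → Harbor Mining NL (R1): 18% × 39% × 11% = 0.7722% of Cobalt Shipping BV.
0.7722% does not exceed the 50% threshold, so Luis is not a related party to Cobalt Shipping BV.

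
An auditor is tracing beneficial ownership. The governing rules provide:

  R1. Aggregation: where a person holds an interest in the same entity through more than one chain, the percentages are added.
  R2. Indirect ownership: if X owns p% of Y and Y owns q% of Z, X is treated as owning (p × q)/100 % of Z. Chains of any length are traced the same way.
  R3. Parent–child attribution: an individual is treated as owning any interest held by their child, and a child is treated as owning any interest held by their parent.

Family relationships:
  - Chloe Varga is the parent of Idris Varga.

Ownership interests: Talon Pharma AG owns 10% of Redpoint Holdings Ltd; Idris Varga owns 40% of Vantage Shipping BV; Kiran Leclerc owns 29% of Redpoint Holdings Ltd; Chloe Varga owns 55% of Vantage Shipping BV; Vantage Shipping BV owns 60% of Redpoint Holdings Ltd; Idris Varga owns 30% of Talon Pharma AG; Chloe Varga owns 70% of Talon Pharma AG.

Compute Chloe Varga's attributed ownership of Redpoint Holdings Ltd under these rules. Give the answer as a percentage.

67%

By parent–child attribution (R3), Chloe Varga is treated as also owning Idris Varga's interest in Vantage Shipping BV, giving 55% + 40% = 95%.
By parent–child attribution (R3), Chloe Varga is treated as also owning Idris Varga's interest in Talon Pharma AG, giving 70% + 30% = 100%.
Chain via Vantage Shipping BV (R2): 95% × 60% = 57% of Redpoint Holdings Ltd.
Chain via Talon Pharma AG (R2): 100% × 10% = 10% of Redpoint Holdings Ltd.
Aggregating (R1): 57% + 10% = 67%.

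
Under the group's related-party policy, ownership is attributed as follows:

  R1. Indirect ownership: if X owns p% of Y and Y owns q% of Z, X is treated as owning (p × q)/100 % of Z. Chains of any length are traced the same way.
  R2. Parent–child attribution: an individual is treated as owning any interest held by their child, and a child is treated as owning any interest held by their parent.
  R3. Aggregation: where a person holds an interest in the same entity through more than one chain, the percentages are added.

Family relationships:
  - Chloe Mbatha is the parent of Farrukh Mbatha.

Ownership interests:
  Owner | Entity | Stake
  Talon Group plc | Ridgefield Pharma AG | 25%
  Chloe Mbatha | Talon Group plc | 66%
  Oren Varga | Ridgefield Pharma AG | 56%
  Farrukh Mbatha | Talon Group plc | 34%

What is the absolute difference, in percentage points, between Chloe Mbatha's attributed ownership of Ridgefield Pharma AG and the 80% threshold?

55

By parent–child attribution (R2), Chloe Mbatha is treated as also owning Farrukh Mbatha's interest in Talon Group plc, giving 66% + 34% = 100%.
Chain via Talon Group plc (R1): 100% × 25% = 25% of Ridgefield Pharma AG.
25% falls short of the 80% threshold by 55 percentage points.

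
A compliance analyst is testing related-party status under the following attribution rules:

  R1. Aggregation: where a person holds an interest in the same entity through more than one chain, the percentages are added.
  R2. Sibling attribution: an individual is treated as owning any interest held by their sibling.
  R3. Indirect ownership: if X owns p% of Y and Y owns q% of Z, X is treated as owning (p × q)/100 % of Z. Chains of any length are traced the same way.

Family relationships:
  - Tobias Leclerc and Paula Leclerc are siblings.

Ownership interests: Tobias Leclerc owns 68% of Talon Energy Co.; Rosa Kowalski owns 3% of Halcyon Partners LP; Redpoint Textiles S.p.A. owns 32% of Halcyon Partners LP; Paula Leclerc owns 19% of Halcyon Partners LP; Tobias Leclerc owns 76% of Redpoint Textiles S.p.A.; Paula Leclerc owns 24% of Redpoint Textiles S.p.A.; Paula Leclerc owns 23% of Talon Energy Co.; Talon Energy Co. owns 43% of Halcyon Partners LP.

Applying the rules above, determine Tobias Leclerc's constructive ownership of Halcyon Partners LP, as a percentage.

90.13%

By sibling attribution (R2), Tobias Leclerc is treated as also owning Paula Leclerc's interest in Redpoint Textiles S.p.A, giving 76% + 24% = 100%.
By sibling attribution (R2), Tobias Leclerc is treated as also owning Paula Leclerc's interest in Talon Energy Co, giving 68% + 23% = 91%.
By sibling attribution (R2), Tobias Leclerc is treated as owning Paula Leclerc's 19% interest in Halcyon Partners LP.
Chain via Redpoint Textiles S.p.A. (R3): 100% × 32% = 32% of Halcyon Partners LP.
Chain via Talon Energy Co. (R3): 91% × 43% = 39.13% of Halcyon Partners LP.
Direct interest in Halcyon Partners LP: 19%.
Aggregating (R1): 32% + 39.13% + 19% = 90.13%.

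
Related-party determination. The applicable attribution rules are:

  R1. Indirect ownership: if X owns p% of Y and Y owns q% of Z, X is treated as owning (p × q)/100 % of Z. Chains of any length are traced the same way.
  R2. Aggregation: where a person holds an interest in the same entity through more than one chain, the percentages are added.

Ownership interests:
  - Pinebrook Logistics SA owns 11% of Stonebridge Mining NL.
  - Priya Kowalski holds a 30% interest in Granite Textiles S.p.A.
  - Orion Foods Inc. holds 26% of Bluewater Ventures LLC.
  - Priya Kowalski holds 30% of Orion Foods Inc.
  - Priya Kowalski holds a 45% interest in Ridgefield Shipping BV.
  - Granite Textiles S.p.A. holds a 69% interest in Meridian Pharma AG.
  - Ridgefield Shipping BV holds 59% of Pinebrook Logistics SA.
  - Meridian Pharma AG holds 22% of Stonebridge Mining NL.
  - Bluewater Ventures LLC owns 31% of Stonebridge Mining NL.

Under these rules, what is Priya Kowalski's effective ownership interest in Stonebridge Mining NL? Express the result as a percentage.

9.8925%

Chain via Ridgefield Shipping BV → Pinebrook Logistics SA (R1): 45% × 59% × 11% = 2.9205% of Stonebridge Mining NL.
Chain via Granite Textiles S.p.A. → Meridian Pharma AG (R1): 30% × 69% × 22% = 4.554% of Stonebridge Mining NL.
Chain via Orion Foods Inc. → Bluewater Ventures LLC (R1): 30% × 26% × 31% = 2.418% of Stonebridge Mining NL.
Aggregating (R2): 2.9205% + 4.554% + 2.418% = 9.8925%.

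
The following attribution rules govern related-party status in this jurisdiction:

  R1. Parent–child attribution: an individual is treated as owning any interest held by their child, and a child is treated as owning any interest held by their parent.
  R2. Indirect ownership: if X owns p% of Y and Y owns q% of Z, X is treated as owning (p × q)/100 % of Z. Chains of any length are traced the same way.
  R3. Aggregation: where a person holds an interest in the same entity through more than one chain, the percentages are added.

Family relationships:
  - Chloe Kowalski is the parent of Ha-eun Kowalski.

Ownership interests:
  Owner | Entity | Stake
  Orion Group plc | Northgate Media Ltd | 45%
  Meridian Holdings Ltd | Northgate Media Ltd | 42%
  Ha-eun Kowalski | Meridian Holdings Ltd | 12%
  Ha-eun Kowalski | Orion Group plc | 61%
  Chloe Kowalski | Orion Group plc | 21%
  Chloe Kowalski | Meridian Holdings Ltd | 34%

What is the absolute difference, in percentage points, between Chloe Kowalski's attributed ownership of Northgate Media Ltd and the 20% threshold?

36.22

By parent–child attribution (R1), Chloe Kowalski is treated as also owning Ha-eun Kowalski's interest in Orion Group plc, giving 21% + 61% = 82%.
By parent–child attribution (R1), Chloe Kowalski is treated as also owning Ha-eun Kowalski's interest in Meridian Holdings Ltd, giving 34% + 12% = 46%.
Chain via Orion Group plc (R2): 82% × 45% = 36.9% of Northgate Media Ltd.
Chain via Meridian Holdings Ltd (R2): 46% × 42% = 19.32% of Northgate Media Ltd.
Aggregating (R3): 36.9% + 19.32% = 56.22%.
56.22% exceeds the 20% threshold by 36.22 percentage points.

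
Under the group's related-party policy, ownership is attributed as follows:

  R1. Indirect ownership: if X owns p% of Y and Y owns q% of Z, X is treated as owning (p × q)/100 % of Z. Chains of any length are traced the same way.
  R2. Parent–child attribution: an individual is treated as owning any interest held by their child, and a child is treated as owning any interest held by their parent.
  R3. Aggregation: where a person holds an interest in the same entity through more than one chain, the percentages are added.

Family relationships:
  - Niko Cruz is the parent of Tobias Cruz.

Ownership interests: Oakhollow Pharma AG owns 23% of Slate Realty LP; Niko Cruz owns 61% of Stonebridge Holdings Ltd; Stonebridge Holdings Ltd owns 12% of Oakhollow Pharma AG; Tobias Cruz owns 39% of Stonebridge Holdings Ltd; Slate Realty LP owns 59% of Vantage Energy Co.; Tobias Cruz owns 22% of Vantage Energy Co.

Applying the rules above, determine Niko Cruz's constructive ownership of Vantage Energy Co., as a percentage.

By parent–child attribution (R2), Niko Cruz is treated as also owning Tobias Cruz's interest in Stonebridge Holdings Ltd, giving 61% + 39% = 100%.
By parent–child attribution (R2), Niko Cruz is treated as owning Tobias Cruz's 22% interest in Vantage Energy Co.
Chain via Stonebridge Holdings Ltd → Oakhollow Pharma AG → Slate Realty LP (R1): 100% × 12% × 23% × 59% = 1.6284% of Vantage Energy Co.
Direct interest in Vantage Energy Co: 22%.
Aggregating (R3): 1.6284% + 22% = 23.6284%.

23.6284%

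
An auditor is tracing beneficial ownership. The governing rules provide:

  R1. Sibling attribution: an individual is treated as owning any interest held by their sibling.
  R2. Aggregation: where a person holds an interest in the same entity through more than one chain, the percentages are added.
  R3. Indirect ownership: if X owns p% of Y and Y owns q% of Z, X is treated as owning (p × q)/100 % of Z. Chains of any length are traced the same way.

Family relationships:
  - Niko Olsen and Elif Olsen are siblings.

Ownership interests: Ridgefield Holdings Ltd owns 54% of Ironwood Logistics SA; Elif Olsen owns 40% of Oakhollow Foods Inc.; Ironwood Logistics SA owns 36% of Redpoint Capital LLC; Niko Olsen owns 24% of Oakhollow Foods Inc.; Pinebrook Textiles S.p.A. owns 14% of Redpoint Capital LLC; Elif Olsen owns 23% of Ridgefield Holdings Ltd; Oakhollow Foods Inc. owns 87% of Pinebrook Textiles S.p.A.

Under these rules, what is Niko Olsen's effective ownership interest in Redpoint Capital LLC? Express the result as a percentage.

12.2664%

By sibling attribution (R1), Niko Olsen is treated as also owning Elif Olsen's interest in Oakhollow Foods Inc, giving 24% + 40% = 64%.
By sibling attribution (R1), Niko Olsen is treated as owning Elif Olsen's 23% interest in Ridgefield Holdings Ltd.
Chain via Oakhollow Foods Inc. → Pinebrook Textiles S.p.A. (R3): 64% × 87% × 14% = 7.7952% of Redpoint Capital LLC.
Chain via Ridgefield Holdings Ltd → Ironwood Logistics SA (R3): 23% × 54% × 36% = 4.4712% of Redpoint Capital LLC.
Aggregating (R2): 7.7952% + 4.4712% = 12.2664%.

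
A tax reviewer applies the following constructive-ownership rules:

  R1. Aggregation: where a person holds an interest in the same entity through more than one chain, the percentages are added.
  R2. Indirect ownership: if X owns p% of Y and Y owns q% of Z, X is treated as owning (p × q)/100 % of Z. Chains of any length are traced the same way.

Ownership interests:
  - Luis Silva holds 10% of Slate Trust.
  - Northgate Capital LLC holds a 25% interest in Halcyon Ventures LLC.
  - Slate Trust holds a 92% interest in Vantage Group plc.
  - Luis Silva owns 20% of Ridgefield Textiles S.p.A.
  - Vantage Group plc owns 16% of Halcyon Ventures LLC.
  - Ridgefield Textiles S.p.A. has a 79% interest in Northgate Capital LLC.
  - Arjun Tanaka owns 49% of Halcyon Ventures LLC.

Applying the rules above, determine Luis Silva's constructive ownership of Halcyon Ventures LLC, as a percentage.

5.422%

Chain via Slate Trust → Vantage Group plc (R2): 10% × 92% × 16% = 1.472% of Halcyon Ventures LLC.
Chain via Ridgefield Textiles S.p.A. → Northgate Capital LLC (R2): 20% × 79% × 25% = 3.95% of Halcyon Ventures LLC.
Aggregating (R1): 1.472% + 3.95% = 5.422%.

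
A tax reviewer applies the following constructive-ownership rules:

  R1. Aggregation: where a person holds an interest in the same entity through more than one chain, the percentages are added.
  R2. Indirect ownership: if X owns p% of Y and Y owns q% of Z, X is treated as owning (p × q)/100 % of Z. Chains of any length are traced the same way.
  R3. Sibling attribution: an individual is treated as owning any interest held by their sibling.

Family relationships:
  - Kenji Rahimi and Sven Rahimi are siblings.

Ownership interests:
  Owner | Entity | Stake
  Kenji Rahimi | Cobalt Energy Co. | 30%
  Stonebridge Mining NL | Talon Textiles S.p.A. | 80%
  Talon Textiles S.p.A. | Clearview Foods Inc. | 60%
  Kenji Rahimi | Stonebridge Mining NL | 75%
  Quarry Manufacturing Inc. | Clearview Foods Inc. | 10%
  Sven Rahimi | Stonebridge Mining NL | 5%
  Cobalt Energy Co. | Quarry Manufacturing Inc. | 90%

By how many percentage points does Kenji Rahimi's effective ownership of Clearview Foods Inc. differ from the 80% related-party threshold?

By sibling attribution (R3), Kenji Rahimi is treated as also owning Sven Rahimi's interest in Stonebridge Mining NL, giving 75% + 5% = 80%.
Chain via Cobalt Energy Co. → Quarry Manufacturing Inc. (R2): 30% × 90% × 10% = 2.7% of Clearview Foods Inc.
Chain via Stonebridge Mining NL → Talon Textiles S.p.A. (R2): 80% × 80% × 60% = 38.4% of Clearview Foods Inc.
Aggregating (R1): 2.7% + 38.4% = 41.1%.
41.1% falls short of the 80% threshold by 38.9 percentage points.

38.9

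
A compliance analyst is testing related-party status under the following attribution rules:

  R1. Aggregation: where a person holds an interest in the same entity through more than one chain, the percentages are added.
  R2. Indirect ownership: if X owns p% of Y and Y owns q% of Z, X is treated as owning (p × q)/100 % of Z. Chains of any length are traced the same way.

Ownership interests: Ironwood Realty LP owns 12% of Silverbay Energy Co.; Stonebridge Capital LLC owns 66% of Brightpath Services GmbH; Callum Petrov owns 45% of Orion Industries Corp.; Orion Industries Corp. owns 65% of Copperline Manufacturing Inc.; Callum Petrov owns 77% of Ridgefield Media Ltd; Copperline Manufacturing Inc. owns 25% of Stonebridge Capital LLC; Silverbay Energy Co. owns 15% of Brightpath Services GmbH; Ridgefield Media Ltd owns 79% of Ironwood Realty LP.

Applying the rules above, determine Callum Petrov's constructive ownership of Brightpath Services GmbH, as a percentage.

Chain via Ridgefield Media Ltd → Ironwood Realty LP → Silverbay Energy Co. (R2): 77% × 79% × 12% × 15% = 1.09494% of Brightpath Services GmbH.
Chain via Orion Industries Corp. → Copperline Manufacturing Inc. → Stonebridge Capital LLC (R2): 45% × 65% × 25% × 66% = 4.82625% of Brightpath Services GmbH.
Aggregating (R1): 1.09494% + 4.82625% = 5.92119%.

5.92119%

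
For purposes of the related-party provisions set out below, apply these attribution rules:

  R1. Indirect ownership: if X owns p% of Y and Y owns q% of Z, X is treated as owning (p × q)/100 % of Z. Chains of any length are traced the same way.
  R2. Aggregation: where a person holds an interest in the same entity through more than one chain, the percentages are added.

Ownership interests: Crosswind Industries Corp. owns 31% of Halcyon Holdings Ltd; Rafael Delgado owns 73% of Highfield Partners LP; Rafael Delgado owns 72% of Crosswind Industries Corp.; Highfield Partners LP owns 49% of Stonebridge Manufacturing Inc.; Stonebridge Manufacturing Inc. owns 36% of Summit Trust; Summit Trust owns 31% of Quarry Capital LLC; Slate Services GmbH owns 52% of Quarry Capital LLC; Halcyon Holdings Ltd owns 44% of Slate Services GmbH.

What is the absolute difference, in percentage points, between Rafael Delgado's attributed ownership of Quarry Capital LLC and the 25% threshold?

15.901252

Chain via Highfield Partners LP → Stonebridge Manufacturing Inc. → Summit Trust (R1): 73% × 49% × 36% × 31% = 3.991932% of Quarry Capital LLC.
Chain via Crosswind Industries Corp. → Halcyon Holdings Ltd → Slate Services GmbH (R1): 72% × 31% × 44% × 52% = 5.106816% of Quarry Capital LLC.
Aggregating (R2): 3.991932% + 5.106816% = 9.098748%.
9.098748% falls short of the 25% threshold by 15.901252 percentage points.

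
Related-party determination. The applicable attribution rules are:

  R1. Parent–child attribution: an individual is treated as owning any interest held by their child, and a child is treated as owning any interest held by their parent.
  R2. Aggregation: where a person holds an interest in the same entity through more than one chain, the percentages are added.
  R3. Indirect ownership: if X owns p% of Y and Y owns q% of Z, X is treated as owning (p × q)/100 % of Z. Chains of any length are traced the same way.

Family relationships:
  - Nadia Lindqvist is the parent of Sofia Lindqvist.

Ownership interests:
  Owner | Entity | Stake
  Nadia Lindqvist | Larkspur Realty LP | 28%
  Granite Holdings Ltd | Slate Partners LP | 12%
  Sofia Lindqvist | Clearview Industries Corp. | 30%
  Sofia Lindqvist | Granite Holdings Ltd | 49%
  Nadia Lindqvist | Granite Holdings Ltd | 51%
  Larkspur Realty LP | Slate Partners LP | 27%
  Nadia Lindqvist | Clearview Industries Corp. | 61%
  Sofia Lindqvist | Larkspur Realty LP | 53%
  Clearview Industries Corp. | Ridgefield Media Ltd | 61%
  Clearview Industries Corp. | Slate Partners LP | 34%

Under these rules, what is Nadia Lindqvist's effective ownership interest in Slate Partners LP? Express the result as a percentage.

By parent–child attribution (R1), Nadia Lindqvist is treated as also owning Sofia Lindqvist's interest in Granite Holdings Ltd, giving 51% + 49% = 100%.
By parent–child attribution (R1), Nadia Lindqvist is treated as also owning Sofia Lindqvist's interest in Larkspur Realty LP, giving 28% + 53% = 81%.
By parent–child attribution (R1), Nadia Lindqvist is treated as also owning Sofia Lindqvist's interest in Clearview Industries Corp, giving 61% + 30% = 91%.
Chain via Granite Holdings Ltd (R3): 100% × 12% = 12% of Slate Partners LP.
Chain via Larkspur Realty LP (R3): 81% × 27% = 21.87% of Slate Partners LP.
Chain via Clearview Industries Corp. (R3): 91% × 34% = 30.94% of Slate Partners LP.
Aggregating (R2): 12% + 21.87% + 30.94% = 64.81%.

64.81%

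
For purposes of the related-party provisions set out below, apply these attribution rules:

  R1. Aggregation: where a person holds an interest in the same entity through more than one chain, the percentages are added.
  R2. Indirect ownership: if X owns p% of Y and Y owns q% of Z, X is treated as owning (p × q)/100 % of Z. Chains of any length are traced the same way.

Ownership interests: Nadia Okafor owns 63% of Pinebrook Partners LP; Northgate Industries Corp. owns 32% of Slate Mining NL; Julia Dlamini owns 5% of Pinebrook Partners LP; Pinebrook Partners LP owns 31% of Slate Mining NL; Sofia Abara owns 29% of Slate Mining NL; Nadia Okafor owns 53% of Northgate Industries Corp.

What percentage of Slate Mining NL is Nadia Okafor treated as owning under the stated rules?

36.49%

Chain via Northgate Industries Corp. (R2): 53% × 32% = 16.96% of Slate Mining NL.
Chain via Pinebrook Partners LP (R2): 63% × 31% = 19.53% of Slate Mining NL.
Aggregating (R1): 16.96% + 19.53% = 36.49%.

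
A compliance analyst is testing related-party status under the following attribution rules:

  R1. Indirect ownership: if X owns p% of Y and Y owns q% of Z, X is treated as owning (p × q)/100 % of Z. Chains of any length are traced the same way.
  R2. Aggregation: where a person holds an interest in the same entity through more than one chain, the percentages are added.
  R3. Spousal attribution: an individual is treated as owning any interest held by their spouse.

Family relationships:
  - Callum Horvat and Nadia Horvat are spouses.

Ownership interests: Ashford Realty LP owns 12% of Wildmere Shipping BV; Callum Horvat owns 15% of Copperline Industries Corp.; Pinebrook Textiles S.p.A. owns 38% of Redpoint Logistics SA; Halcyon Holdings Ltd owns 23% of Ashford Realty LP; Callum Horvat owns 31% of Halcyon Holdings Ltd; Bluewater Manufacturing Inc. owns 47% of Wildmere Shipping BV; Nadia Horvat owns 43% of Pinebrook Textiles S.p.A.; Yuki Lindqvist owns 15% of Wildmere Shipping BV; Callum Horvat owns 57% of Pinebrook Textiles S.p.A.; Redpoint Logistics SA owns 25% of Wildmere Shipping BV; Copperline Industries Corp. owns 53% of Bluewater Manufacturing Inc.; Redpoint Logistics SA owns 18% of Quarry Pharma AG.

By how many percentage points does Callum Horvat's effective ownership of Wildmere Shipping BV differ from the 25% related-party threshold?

10.9079

By spousal attribution (R3), Callum Horvat is treated as also owning Nadia Horvat's interest in Pinebrook Textiles S.p.A, giving 57% + 43% = 100%.
Chain via Copperline Industries Corp. → Bluewater Manufacturing Inc. (R1): 15% × 53% × 47% = 3.7365% of Wildmere Shipping BV.
Chain via Halcyon Holdings Ltd → Ashford Realty LP (R1): 31% × 23% × 12% = 0.8556% of Wildmere Shipping BV.
Chain via Pinebrook Textiles S.p.A. → Redpoint Logistics SA (R1): 100% × 38% × 25% = 9.5% of Wildmere Shipping BV.
Aggregating (R2): 3.7365% + 0.8556% + 9.5% = 14.0921%.
14.0921% falls short of the 25% threshold by 10.9079 percentage points.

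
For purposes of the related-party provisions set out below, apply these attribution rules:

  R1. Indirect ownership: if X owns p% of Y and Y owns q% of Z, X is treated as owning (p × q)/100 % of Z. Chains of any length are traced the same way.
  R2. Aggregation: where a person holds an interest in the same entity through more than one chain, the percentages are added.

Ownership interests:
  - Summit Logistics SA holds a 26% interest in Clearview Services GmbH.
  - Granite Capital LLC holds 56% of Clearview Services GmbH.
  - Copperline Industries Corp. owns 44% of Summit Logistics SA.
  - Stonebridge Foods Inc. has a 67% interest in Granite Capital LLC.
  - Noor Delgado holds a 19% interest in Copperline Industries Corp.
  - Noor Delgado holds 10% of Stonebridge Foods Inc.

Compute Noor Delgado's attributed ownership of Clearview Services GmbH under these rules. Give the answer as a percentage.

5.9256%

Chain via Stonebridge Foods Inc. → Granite Capital LLC (R1): 10% × 67% × 56% = 3.752% of Clearview Services GmbH.
Chain via Copperline Industries Corp. → Summit Logistics SA (R1): 19% × 44% × 26% = 2.1736% of Clearview Services GmbH.
Aggregating (R2): 3.752% + 2.1736% = 5.9256%.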